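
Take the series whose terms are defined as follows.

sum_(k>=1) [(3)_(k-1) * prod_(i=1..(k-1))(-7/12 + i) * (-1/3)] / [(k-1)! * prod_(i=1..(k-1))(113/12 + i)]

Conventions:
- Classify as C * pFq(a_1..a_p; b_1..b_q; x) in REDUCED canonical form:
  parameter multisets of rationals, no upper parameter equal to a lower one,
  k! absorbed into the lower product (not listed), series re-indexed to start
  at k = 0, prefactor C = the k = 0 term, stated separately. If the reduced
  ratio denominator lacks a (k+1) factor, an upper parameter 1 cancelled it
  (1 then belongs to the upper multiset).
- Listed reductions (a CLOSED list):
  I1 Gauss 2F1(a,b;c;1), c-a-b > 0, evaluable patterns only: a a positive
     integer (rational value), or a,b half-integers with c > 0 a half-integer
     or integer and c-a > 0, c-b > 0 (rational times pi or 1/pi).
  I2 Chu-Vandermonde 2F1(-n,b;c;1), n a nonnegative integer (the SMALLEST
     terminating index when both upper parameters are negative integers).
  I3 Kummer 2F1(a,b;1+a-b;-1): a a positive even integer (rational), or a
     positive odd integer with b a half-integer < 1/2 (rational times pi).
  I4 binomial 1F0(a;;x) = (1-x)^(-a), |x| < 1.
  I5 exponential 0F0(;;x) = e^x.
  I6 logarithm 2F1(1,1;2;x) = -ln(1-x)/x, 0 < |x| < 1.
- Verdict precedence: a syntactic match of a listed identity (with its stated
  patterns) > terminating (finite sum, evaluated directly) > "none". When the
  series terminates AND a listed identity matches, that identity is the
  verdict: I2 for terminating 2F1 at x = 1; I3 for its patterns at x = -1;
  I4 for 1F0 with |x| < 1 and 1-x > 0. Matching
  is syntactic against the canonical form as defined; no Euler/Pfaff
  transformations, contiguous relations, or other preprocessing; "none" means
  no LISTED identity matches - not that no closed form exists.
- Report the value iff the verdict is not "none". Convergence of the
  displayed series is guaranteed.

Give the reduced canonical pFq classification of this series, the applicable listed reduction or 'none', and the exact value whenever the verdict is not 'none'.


Canonical form: C = -1/3 times 2F1 with upper {5/12, 3}, lower {125/12}, x = 1. Verdict: Gauss (I1, integer-parameter pattern) fires (x = 1: the Gamma ratio telescopes since c-a-b = 7 > 0 and a = 3 in Z>0). Hence: -1015757/2612736.

The tell: t_0 being -1/3, the lower running product (C = -1/3) is a rising factorial.
Adjacent-term ratio: r(k) = 1 * (k+5/12) (k+3) / [(k+125/12) (k+1)] - poly over poly, x = 1 from leading terms; C = -1/3 at k = 0.


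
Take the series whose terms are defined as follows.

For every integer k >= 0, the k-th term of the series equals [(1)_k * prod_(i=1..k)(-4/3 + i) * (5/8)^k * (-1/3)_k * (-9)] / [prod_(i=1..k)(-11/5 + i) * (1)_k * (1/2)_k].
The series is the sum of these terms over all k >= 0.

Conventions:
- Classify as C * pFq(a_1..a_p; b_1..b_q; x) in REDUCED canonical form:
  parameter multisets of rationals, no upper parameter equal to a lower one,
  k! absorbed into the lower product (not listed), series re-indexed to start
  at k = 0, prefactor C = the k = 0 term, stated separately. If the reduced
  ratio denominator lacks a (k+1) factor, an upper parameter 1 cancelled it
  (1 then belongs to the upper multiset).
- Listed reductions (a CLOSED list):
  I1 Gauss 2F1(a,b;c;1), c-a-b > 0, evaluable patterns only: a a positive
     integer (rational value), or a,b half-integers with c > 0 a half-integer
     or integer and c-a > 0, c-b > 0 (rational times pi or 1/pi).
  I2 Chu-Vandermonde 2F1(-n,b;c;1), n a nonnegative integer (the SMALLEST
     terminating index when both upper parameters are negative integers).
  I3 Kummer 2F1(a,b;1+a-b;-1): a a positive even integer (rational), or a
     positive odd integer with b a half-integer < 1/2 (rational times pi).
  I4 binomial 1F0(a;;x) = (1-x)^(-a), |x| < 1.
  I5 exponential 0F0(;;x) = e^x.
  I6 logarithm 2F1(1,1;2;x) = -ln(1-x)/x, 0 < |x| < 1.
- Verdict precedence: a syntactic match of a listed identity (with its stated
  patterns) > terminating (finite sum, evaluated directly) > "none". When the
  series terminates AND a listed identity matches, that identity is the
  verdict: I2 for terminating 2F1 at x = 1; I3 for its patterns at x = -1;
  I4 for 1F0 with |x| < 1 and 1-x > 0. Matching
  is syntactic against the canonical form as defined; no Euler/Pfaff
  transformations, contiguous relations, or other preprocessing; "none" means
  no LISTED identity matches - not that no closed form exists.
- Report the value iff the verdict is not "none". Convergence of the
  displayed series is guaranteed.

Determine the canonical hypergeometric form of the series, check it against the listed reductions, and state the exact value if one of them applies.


Key observation: t_0 being -9, the running product (C = -9) telescopes to a rising factorial.
Adjacent-term ratio: r(k) = (5/8) * (k-1/3) (k-1/3) (k+1) / [(k-6/5) (k+1/2) (k+1)] ; factor over Q: parameters, x = (5/8), and C = -9.

Prefactor -9, argument 5/8: 3F2 with upper {-1/3, -1/3, 1} over lower {-6/5, 1/2}. Verdict: none. Every listed pattern misses the 3F2 form at 5/8, upper {-1/3, -1/3, 1}.


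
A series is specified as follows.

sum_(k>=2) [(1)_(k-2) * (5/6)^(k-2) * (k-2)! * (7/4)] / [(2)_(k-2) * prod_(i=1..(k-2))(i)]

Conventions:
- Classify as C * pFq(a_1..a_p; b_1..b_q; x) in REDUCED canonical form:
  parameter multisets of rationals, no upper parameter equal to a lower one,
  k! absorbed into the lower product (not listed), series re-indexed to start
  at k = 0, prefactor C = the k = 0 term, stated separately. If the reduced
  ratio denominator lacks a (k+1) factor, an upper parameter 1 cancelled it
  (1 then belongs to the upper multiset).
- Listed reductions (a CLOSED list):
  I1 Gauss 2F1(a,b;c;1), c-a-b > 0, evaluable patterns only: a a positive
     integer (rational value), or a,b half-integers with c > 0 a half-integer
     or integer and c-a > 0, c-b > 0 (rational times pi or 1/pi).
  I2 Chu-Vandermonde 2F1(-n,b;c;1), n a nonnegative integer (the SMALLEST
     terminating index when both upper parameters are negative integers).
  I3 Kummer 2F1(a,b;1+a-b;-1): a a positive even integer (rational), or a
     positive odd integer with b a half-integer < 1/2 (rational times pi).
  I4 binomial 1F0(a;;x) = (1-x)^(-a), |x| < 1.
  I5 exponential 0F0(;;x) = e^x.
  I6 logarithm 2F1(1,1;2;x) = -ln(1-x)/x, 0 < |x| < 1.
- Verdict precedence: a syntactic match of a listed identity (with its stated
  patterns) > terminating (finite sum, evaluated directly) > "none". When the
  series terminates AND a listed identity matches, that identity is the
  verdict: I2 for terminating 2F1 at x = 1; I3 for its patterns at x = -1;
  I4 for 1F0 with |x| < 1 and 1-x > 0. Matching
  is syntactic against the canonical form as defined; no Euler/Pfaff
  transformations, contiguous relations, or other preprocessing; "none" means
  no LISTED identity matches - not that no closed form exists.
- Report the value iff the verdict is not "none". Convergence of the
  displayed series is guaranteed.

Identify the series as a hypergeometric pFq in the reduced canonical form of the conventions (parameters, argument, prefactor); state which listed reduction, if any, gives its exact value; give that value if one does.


Prefactor 7/4, argument 5/6: 2F1 with upper {1, 1} over lower {2}. Verdict: the I6 logarithm reduction fires (the logarithm: parameters (1,1;2), x = 5/6). Exact value: (-21/10) * ln(1/6).

Key step: x = (5/6) and the factorial ratio (C = 7/4, x = 5/6) (k+a-1)!/(a-1)! is a rising factorial (a)_k.
Ratio: r(k) = (5/6) * (k+1) (k+1) / [(k+2) (k+1)] - rational in k, leading ratio (5/6); with t_0 = 7/4, classification follows.


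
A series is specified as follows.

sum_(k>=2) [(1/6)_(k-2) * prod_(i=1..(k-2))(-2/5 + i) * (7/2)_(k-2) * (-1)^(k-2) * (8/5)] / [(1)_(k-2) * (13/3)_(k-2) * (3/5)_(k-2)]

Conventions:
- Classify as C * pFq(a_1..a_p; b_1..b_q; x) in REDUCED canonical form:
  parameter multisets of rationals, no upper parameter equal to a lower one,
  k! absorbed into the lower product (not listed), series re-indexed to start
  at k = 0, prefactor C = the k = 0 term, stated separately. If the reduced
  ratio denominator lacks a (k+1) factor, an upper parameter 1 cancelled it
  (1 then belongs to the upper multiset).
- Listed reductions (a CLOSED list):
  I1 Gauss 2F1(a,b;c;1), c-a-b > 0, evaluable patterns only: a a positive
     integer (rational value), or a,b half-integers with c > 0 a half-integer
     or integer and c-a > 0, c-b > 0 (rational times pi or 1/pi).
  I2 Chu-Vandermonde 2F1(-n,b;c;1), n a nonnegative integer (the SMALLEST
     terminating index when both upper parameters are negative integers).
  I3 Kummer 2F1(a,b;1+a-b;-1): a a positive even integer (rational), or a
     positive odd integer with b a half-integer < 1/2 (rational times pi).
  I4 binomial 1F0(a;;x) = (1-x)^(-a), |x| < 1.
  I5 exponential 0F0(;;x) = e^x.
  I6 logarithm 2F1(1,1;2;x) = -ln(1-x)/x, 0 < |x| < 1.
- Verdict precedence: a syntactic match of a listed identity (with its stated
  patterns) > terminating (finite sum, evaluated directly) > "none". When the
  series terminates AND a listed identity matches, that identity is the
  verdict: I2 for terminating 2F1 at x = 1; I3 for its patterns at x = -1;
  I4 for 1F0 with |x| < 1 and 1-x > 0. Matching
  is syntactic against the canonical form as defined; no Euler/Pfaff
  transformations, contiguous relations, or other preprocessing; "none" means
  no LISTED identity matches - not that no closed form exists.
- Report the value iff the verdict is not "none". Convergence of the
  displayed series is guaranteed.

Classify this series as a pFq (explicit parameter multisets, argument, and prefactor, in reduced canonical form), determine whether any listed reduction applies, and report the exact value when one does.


Key step: x = (-1) and the parameter 3/5 appears in both the upper and lower lists and cancels.
Term ratio: r(k) = (-1) * (k+1/6) (k+7/2) / [(k+13/3) (k+1)] - rational in k, leading ratio (-1); with t_0 = 8/5, classification follows.

Reduced: x = -1, 2F1, upper = {1/6, 7/2}, lower = {13/3}, C = 8/5. Verdict: none. No listed pattern accepts 2F1(1/6, 7/2; 13/3; -1).


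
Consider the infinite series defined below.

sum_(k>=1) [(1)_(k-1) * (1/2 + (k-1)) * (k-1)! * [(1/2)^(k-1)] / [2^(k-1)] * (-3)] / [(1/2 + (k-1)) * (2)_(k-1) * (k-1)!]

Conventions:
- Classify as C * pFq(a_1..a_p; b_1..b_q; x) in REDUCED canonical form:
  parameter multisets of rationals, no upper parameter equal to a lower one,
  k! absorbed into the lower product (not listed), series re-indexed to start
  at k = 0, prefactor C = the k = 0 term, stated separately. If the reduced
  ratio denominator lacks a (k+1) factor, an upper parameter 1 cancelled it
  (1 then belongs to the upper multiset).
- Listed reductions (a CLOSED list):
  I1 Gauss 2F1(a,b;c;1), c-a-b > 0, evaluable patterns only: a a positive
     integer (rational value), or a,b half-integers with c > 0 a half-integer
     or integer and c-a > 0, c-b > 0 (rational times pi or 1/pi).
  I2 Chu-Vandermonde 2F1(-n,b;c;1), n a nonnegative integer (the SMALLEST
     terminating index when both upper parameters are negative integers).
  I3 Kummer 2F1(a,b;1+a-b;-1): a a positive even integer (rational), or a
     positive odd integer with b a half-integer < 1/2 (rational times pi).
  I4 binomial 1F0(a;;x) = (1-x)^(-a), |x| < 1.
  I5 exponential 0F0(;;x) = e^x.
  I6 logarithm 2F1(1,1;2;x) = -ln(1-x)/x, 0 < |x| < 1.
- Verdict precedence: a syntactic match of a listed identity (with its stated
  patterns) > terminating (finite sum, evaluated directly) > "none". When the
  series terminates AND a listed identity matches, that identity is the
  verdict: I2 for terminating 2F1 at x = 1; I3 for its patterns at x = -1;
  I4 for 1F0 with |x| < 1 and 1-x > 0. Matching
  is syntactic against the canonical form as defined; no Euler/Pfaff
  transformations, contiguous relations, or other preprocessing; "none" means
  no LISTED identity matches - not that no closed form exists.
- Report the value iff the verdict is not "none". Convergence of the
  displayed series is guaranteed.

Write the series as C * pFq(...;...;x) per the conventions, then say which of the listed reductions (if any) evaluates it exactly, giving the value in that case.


Prefactor -3, argument 1/4: 2F1 with upper {1, 1} over lower {2}. Verdict: this is the I6 logarithm reduction (the logarithm: parameters (1,1;2), x = 1/4). Hence: 12 * ln(3/4).

Key observation: from the first term -3: the factor k + 1/2 cancels (top and bottom), leaving C = -3, x = 1/4.
Adjacent-term ratio: r(k) = (1/4) * (k+1) (k+1) / [(k+2) (k+1)] ; factor over Q: parameters, x = (1/4), and C = -3.


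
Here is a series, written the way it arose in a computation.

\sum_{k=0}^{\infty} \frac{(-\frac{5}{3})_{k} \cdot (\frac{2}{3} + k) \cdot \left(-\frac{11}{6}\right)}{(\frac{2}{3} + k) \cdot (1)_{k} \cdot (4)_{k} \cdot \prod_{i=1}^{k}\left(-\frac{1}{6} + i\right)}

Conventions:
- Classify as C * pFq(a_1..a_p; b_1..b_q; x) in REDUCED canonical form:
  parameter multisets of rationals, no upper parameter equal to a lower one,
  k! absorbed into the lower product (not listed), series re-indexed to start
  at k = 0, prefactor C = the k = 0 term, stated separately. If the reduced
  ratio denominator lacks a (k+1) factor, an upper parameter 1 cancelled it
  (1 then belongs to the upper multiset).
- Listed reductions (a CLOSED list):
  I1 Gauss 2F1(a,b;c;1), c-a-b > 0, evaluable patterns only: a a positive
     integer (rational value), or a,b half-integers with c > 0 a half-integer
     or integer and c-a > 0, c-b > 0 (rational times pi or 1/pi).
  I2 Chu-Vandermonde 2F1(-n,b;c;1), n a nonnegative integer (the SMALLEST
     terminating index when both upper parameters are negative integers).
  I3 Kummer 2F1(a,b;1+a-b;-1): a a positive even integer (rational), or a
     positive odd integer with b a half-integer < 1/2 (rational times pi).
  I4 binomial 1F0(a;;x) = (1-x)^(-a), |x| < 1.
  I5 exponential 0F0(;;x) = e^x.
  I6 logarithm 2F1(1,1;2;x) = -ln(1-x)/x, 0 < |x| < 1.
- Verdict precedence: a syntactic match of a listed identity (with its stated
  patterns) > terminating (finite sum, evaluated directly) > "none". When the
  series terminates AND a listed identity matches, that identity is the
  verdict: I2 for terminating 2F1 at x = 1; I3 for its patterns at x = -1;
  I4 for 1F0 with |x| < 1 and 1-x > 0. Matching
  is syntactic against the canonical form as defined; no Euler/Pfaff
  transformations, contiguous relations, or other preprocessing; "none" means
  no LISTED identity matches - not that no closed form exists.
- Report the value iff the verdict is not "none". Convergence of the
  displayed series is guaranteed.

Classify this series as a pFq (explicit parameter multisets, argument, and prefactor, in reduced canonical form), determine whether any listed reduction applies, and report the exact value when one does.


Structural cue: t_0 = -\frac{11}{6} here, and the lower running product (C = -11/6) is a rising factorial.
Term ratio: r(k) = 1 * (k-\frac{5}{3}) / [(k+\frac{5}{6}) (k+4) (k+1)] ; factor over Q: parameters, x = 1, and C = -\frac{11}{6}.

At argument 1: a 1F2 with upper {-\frac{5}{3}}, lower {\frac{5}{6}, 4}, scaled by C = -\frac{11}{6}. Verdict: none. A 1F2 with upper {-\frac{5}{3}} fits none of I1-I6 at x = 1; the sum runs forever.


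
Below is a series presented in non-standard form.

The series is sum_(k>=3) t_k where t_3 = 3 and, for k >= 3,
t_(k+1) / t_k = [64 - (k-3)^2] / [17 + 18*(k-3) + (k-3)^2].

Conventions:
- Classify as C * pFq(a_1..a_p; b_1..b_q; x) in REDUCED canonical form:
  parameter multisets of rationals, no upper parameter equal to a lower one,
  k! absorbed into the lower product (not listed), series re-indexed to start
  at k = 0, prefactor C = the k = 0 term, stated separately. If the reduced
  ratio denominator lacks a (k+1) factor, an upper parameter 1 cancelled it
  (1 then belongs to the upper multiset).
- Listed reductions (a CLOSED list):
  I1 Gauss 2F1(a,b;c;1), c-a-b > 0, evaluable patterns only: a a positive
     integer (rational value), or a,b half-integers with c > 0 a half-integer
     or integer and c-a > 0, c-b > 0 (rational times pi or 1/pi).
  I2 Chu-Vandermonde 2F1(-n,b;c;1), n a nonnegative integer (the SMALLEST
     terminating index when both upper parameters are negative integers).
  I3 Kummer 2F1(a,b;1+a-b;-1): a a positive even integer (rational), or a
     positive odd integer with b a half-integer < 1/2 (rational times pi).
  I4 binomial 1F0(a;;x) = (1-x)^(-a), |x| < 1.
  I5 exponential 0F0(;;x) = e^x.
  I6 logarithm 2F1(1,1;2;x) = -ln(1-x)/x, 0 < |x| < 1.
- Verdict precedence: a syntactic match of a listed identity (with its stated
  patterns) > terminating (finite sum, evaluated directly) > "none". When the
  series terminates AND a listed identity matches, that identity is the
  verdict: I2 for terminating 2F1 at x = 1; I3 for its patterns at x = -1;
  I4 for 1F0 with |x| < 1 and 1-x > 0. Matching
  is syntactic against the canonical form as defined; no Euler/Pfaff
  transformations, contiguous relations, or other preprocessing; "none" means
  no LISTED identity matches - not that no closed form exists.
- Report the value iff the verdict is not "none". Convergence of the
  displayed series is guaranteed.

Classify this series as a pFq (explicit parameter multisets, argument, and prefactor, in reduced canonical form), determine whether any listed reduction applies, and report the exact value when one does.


First insight: from the first term 3: factor the ratio over Q (C = 3): negated roots = parameters.
Ratio: r(k) = (-1) * (k-8) (k+8) / [(k+17) (k+1)] - poly over poly, x = (-1) from leading terms; C = 3 at k = 0.

At argument -1: a 2F1 with upper {-8, 8}, lower {17}, scaled by C = 3. Verdict (x = -1): the Kummer evaluation I3 applies (x = -1; c = 17 equals 1+a-b for upper {-8, 8}: listed pattern). Value: 78.


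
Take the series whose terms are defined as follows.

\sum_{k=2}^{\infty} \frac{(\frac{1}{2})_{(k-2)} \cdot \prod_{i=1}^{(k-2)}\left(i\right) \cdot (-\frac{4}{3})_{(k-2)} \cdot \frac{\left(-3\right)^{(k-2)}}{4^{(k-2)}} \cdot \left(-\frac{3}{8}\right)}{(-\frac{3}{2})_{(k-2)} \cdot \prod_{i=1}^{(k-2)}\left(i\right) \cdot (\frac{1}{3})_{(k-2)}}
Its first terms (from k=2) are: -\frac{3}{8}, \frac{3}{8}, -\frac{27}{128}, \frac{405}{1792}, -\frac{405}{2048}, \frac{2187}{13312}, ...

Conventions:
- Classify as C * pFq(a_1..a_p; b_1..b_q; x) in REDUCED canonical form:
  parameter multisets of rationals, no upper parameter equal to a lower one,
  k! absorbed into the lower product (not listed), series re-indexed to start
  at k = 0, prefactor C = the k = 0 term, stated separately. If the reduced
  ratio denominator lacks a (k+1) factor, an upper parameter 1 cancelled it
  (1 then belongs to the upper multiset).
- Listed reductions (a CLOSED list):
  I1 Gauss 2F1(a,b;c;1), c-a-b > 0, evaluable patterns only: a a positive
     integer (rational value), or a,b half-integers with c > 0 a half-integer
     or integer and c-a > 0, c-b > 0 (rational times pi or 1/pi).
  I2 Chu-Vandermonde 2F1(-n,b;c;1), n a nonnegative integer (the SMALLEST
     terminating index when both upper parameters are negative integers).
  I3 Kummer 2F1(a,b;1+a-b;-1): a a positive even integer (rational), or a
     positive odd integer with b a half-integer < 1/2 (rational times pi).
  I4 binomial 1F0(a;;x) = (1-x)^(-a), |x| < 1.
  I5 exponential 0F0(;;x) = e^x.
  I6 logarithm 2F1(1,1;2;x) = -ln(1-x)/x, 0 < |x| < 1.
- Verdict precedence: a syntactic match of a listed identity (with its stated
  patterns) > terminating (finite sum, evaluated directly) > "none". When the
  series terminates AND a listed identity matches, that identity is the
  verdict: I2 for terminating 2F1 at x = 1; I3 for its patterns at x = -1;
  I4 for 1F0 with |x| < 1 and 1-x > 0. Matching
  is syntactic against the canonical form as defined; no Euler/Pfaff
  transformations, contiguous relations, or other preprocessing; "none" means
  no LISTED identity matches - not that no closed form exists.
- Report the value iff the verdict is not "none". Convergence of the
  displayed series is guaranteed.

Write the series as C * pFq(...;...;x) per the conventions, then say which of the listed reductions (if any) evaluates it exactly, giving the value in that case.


Key step: with t_0 = -\frac{3}{8}, the product of the first k integers (C = -3/8) is k!.
Ratio: r(k) = -\frac{3}{4} * (k-\frac{4}{3}) (k+\frac{1}{2}) (k+1) / [(k-\frac{3}{2}) (k+\frac{1}{3}) (k+1)] ; factor over Q: parameters, x = -\frac{3}{4}, and C = -\frac{3}{8}.

Canonical form: C = -\frac{3}{8} times 3F2 with upper {-\frac{4}{3}, \frac{1}{2}, 1}, lower {-\frac{3}{2}, \frac{1}{3}}, x = -\frac{3}{4}. Verdict: none. Every listed pattern misses the 3F2 form at -\frac{3}{4}, upper {-\frac{4}{3}, \frac{1}{2}, 1}.


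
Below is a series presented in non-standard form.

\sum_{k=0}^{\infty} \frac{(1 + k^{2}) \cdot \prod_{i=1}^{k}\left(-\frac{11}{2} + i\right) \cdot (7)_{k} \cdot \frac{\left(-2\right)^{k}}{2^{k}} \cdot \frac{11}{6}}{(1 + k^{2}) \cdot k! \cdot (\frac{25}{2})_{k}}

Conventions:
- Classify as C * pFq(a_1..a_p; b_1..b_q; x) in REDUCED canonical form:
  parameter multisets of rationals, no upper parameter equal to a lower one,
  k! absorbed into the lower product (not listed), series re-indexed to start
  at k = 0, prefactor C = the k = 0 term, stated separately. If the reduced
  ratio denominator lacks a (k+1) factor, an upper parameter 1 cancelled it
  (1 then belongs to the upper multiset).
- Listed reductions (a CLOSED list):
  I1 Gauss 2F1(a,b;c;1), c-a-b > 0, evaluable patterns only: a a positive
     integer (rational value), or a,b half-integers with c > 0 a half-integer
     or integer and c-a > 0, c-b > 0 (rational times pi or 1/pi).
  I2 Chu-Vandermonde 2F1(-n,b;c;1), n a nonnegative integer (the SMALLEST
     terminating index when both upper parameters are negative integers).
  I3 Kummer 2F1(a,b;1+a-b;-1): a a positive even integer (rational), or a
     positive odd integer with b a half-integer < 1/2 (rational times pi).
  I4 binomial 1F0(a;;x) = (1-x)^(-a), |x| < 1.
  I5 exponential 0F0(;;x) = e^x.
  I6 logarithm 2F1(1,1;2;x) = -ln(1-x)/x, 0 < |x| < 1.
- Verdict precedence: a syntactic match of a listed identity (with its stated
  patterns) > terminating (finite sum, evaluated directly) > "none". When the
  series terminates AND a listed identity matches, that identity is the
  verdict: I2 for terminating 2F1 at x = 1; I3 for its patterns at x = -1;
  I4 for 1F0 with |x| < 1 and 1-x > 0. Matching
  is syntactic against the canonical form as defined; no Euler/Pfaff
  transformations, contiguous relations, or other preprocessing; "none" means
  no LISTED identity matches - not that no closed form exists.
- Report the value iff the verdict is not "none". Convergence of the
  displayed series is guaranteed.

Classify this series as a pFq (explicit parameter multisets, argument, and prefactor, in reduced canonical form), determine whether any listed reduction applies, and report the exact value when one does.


The tell: with t_0 = \frac{11}{6}, the two k-th powers (prefactor 11/6) combine into one argument.
Term ratio: r(k) = -1 * (k-\frac{9}{2}) (k+7) / [(k+\frac{25}{2}) (k+1)] - rational in k, leading ratio -1; with t_0 = \frac{11}{6}, classification follows.

The series (x = -1) is 2F1: upper {-\frac{9}{2}, 7}, lower {\frac{25}{2}}, prefactor \frac{11}{6}. Verdict: Kummer's theorem (I3) fires (x = -1; c = \frac{25}{2} equals 1+a-b for upper {-\frac{9}{2}, 7}: listed pattern). Value: \frac{1227010785}{268435456} \cdot \pi.


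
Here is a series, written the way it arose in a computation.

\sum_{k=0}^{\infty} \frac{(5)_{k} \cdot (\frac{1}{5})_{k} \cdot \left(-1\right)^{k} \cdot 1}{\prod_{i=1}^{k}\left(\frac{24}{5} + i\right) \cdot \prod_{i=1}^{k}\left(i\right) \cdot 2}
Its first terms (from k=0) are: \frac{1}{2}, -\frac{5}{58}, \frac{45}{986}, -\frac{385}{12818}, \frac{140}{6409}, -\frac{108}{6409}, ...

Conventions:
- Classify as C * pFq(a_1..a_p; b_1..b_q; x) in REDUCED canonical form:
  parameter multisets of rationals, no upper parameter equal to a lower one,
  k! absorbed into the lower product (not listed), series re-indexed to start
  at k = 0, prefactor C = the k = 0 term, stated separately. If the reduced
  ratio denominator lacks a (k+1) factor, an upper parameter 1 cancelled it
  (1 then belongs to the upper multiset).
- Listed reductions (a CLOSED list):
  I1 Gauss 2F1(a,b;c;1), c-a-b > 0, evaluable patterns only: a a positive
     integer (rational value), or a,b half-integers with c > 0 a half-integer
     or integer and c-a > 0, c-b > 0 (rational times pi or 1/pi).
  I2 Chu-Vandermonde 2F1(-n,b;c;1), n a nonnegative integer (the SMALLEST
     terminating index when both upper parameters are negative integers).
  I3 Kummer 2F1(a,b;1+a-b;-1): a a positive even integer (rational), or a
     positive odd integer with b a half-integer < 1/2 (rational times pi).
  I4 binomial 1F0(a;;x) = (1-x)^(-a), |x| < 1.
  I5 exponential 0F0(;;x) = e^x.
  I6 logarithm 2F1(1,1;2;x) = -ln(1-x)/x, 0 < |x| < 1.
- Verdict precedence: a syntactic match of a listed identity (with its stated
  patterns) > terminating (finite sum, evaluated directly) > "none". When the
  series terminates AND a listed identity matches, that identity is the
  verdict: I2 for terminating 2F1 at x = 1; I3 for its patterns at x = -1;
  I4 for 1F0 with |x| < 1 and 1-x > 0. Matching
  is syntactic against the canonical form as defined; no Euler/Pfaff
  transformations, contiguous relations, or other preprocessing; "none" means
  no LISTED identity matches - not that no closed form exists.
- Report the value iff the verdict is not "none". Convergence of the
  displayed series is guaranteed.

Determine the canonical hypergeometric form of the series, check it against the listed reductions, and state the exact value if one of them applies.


Reduced: x = -1, 2F1, upper = {\frac{1}{5}, 5}, lower = {\frac{29}{5}}, C = \frac{1}{2}. Verdict: none. No listed pattern accepts 2F1(\frac{1}{5}, 5; \frac{29}{5}; -1).

Structural cue: t_0 being \frac{1}{2}, the constant factors (prefactor 1/2) combine into one prefactor.
Consecutive-term ratio: r(k) = -1 * (k+\frac{1}{5}) (k+5) / [(k+\frac{29}{5}) (k+1)] - poly over poly, x = -1 from leading terms; C = \frac{1}{2} at k = 0.


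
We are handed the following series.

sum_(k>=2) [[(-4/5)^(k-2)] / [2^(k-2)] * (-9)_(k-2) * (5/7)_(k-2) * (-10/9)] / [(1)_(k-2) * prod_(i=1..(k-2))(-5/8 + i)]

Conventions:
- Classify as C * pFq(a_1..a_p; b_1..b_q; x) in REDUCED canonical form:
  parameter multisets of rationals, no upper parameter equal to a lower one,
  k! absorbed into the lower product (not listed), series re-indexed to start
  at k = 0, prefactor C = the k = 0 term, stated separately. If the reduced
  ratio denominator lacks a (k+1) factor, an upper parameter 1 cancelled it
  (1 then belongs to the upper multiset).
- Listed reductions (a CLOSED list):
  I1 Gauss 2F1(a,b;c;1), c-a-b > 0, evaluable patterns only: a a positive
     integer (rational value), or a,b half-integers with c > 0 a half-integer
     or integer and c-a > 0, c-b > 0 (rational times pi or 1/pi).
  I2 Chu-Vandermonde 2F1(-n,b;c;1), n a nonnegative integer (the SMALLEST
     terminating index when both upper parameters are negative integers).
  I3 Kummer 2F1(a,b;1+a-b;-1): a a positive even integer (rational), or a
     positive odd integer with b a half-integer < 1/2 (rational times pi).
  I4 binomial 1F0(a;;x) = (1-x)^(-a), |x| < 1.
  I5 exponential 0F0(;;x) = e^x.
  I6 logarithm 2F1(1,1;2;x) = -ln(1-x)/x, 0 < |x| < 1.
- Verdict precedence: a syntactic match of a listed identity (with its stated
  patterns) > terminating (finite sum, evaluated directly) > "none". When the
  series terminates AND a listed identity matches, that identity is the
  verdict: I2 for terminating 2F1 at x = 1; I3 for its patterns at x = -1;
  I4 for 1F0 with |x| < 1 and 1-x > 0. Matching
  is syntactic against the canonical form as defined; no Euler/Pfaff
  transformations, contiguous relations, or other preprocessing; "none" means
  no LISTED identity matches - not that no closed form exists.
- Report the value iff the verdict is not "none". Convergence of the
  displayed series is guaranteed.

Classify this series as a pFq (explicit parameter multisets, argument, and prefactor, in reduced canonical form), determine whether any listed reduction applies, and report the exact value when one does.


Key observation: with t_0 = -10/9, the two k-th powers (C = -10/9, x = -2/5) combine into one argument.
Term ratio: r(k) = (-2/5) * (k-9) (k+5/7) / [(k+3/8) (k+1)] - rational; roots negated = parameters, x = (-2/5), C = -10/9.

Prefactor -10/9, argument -2/5: 2F1 with upper {-9, 5/7} over lower {3/8}. Verdict: terminating - no listed pattern fits, but -9 in the upper list cuts the series at k = 9; direct evaluation. Value: -1080115736605554655985878/18939611711405763984375.


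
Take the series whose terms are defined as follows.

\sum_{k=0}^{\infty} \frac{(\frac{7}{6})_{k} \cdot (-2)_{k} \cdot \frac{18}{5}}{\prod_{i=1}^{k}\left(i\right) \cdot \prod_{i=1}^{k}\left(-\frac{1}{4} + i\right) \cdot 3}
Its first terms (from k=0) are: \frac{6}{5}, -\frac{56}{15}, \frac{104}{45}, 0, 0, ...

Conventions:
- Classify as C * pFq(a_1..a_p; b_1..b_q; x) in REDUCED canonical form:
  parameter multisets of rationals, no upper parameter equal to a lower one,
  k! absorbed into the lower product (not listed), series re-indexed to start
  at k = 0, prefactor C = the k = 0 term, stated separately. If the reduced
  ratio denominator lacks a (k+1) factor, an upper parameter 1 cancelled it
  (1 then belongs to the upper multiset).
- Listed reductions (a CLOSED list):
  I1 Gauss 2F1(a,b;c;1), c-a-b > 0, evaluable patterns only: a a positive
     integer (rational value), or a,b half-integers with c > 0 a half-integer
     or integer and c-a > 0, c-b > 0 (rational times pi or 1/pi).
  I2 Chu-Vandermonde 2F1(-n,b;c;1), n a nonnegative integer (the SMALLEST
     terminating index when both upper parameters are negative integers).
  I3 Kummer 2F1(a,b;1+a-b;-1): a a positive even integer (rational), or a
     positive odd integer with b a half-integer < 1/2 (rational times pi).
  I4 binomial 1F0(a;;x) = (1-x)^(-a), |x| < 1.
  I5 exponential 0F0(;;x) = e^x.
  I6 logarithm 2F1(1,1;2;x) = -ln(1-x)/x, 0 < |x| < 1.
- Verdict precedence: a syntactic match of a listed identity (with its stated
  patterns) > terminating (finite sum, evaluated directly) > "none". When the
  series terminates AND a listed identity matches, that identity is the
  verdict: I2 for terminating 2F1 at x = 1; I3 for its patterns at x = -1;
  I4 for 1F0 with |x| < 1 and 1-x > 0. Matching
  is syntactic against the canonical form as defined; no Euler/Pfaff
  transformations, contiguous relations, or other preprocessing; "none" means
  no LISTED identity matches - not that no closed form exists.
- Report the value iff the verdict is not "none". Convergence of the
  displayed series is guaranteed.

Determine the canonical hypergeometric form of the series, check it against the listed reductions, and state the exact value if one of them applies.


This is \frac{6}{5} * 2F1(-2, \frac{7}{6}; \frac{3}{4}; 1) in reduced canonical form. Verdict (x = 1): Vandermonde's identity (I2) applies (terminating 2F1 at x = 1 with n = 2, b = 7/6, c = \frac{3}{4}). Sum: -\frac{2}{9}.

The tell: with t_0 = \frac{6}{5}, the constant factors (C = 6/5, x = 1) combine into one prefactor.
Adjacent-term ratio: r(k) = 1 * (k-2) (k+\frac{7}{6}) / [(k+\frac{3}{4}) (k+1)] ; factor over Q: parameters, x = 1, and C = \frac{6}{5}.


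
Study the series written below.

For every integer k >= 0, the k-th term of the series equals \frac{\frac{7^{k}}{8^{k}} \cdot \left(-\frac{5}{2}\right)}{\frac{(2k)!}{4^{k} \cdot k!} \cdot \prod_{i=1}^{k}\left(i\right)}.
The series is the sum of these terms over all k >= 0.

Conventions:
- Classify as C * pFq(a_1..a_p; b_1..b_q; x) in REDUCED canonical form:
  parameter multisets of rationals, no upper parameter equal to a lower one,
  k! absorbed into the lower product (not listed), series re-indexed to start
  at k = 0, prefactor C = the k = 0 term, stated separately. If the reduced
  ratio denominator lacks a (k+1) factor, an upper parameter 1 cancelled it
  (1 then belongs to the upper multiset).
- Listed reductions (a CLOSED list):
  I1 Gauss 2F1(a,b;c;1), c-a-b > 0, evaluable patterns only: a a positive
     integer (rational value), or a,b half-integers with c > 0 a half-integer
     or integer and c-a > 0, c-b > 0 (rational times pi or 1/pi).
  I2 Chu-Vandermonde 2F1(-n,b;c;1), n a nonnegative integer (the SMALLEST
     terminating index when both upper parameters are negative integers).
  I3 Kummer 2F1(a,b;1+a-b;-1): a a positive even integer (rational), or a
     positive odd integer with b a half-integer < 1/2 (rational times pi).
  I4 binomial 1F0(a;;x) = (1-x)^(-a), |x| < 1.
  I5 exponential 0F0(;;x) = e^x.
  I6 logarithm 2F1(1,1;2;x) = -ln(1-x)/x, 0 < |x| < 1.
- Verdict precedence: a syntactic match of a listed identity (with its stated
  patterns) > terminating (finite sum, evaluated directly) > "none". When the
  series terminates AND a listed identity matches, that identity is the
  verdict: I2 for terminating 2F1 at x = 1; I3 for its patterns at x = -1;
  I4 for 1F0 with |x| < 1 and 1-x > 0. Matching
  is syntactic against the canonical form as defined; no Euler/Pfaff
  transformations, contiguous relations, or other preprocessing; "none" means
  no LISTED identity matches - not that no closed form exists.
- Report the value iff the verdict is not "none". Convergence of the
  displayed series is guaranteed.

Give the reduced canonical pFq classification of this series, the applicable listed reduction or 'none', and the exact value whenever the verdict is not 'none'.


The tell: t_0 = -\frac{5}{2} here, and the product of the first k integers (C = -5/2) is k!.
Ratio: r(k) = \frac{7}{8} * 1 / [(k+\frac{1}{2}) (k+1)] - rational; roots negated = parameters, x = \frac{7}{8}, C = -\frac{5}{2}.

The series (x = \frac{7}{8}) is 0F1: upper {-}, lower {\frac{1}{2}}, prefactor -\frac{5}{2}. Verdict: no listed reduction: x = \frac{7}{8} and upper {-} fail every I1-I6 pattern.


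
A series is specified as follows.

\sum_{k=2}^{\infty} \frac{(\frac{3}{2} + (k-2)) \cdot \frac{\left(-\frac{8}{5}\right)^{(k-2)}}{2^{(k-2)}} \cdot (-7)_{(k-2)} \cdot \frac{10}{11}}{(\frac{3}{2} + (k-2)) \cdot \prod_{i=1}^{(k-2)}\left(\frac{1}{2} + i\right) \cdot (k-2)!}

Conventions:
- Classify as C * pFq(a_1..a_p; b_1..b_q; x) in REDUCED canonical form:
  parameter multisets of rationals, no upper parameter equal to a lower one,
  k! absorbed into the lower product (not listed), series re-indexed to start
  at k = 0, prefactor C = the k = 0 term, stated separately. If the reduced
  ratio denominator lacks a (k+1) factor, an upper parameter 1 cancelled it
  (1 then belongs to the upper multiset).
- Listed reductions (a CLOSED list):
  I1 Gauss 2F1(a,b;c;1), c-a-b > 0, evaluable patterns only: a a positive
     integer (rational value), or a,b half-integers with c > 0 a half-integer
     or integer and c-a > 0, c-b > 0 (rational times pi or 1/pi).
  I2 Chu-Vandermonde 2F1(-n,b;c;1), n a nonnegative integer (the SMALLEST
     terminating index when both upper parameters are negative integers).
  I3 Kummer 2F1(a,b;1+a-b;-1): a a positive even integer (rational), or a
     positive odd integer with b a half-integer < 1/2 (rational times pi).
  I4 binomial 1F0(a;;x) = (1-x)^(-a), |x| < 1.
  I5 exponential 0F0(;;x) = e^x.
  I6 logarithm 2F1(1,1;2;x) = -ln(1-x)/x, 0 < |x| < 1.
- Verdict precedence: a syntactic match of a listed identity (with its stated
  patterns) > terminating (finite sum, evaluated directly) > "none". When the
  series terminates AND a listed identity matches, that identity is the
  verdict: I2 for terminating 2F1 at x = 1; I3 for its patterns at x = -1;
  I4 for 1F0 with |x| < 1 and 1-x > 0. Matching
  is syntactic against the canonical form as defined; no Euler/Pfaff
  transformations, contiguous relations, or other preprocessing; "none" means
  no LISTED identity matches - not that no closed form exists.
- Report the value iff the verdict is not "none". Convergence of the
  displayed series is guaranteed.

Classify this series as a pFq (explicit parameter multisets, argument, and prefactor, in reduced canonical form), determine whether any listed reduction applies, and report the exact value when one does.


The series (x = -\frac{4}{5}) is 1F1: upper {-7}, lower {\frac{3}{2}}, prefactor \frac{10}{11}. Verdict: terminating - upper -7 stops the sum at k = 7; the 8 terms are added exactly. Hence: \frac{242352723058}{26799609375}.

Key step: from the first term \frac{10}{11}: the lower running product (prefactor 10/11) is a rising factorial.
Consecutive-term ratio: r(k) = -\frac{4}{5} * (k-7) / [(k+\frac{3}{2}) (k+1)] ; factor over Q: parameters, x = -\frac{4}{5}, and C = \frac{10}{11}.


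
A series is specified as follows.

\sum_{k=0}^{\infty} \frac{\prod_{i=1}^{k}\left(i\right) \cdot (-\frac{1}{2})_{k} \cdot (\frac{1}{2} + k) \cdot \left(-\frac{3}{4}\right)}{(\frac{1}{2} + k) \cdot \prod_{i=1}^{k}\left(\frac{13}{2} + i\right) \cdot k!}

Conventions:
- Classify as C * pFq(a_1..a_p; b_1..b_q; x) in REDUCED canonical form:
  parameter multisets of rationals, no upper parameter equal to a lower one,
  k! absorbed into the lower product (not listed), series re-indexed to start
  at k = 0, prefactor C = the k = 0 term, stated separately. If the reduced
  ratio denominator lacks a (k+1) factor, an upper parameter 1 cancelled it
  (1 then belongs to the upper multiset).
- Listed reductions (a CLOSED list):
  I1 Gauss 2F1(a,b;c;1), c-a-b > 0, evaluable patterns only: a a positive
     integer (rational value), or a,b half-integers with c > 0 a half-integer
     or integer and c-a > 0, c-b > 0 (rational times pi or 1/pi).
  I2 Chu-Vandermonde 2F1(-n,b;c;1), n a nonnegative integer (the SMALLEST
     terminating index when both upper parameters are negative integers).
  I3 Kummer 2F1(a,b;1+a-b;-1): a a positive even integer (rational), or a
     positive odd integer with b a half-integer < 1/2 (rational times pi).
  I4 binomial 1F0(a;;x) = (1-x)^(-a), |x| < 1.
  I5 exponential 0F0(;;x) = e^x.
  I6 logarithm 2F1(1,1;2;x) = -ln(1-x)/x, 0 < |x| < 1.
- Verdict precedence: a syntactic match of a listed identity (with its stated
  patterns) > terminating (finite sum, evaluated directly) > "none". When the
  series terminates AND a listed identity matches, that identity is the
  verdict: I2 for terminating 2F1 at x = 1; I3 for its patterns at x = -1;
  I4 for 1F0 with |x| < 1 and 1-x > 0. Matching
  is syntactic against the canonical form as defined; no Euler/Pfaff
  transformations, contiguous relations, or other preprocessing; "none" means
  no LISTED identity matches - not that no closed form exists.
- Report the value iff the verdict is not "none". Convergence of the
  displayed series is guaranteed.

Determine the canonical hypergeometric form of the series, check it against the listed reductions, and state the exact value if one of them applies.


With C = -\frac{3}{4}: the canonical form is 2F1(-\frac{1}{2}, 1; \frac{15}{2}; 1). Verdict: Gauss's theorem (I1) applies (x = 1: the Gamma ratio telescopes since c-a-b = 7 > 0 and a = 1 in Z>0). Exact value: -\frac{39}{56}.

Key observation: t_0 = -\frac{3}{4} here, and the running product (C = -3/4) telescopes to a rising factorial.
Term ratio: r(k) = 1 * (k-\frac{1}{2}) (k+1) / [(k+\frac{15}{2}) (k+1)] ; factor over Q: parameters, x = 1, and C = -\frac{3}{4}.


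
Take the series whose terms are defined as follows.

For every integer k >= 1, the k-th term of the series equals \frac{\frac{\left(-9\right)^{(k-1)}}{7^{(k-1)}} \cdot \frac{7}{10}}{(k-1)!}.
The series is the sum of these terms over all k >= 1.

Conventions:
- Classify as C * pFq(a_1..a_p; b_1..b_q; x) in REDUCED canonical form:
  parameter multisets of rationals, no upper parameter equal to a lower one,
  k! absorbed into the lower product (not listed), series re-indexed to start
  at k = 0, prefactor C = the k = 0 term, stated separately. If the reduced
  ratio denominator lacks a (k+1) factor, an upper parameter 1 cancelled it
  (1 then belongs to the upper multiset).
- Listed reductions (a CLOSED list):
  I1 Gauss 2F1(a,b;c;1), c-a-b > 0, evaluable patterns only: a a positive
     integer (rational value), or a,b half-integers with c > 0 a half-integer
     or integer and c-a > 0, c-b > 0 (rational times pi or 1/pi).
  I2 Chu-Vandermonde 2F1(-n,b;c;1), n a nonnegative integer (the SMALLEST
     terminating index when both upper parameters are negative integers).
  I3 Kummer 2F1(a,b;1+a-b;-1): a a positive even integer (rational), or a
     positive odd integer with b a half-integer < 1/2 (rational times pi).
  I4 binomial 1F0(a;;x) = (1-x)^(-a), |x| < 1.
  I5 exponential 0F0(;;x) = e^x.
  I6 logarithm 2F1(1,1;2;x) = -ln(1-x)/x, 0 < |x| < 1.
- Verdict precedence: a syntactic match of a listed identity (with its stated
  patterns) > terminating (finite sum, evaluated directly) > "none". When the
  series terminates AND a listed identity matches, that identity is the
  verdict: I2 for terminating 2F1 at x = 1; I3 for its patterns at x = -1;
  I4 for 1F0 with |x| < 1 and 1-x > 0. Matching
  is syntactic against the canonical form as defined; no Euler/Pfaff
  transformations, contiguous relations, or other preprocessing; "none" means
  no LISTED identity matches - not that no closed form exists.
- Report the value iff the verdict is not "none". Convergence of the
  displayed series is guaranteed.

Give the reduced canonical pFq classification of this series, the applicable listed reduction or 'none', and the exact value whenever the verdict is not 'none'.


Structural cue: t_0 = \frac{7}{10} here, and the two geometric factors (C = 7/10) combine into one argument.
Term ratio: r(k) = -\frac{9}{7} * 1 / [(k+1)] - poly over poly, x = -\frac{9}{7} from leading terms; C = \frac{7}{10} at k = 0.

Prefactor \frac{7}{10}, argument -\frac{9}{7}: 0F0 with upper {-} over lower {-}. Verdict: this is the exponential series (I5) (the 0F0 exponential series at x = -\frac{9}{7}). Sum: \frac{7}{10} \cdot e^{-\frac{9}{7}}.
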